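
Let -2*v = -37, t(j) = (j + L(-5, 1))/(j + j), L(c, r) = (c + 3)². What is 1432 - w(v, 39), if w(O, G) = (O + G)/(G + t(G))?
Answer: 882647/617 ≈ 1430.5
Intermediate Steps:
L(c, r) = (3 + c)²
t(j) = (4 + j)/(2*j) (t(j) = (j + (3 - 5)²)/(j + j) = (j + (-2)²)/((2*j)) = (j + 4)*(1/(2*j)) = (4 + j)*(1/(2*j)) = (4 + j)/(2*j))
v = 37/2 (v = -½*(-37) = 37/2 ≈ 18.500)
w(O, G) = (G + O)/(G + (4 + G)/(2*G)) (w(O, G) = (O + G)/(G + (4 + G)/(2*G)) = (G + O)/(G + (4 + G)/(2*G)))
1432 - w(v, 39) = 1432 - 2*39*(39 + 37/2)/(4 + 39 + 2*39²) = 1432 - 2*39*115/((4 + 39 + 2*1521)*2) = 1432 - 2*39*115/((4 + 39 + 3042)*2) = 1432 - 2*39*115/(3085*2) = 1432 - 1*897/617 = 1432 - 897/617 = 882647/617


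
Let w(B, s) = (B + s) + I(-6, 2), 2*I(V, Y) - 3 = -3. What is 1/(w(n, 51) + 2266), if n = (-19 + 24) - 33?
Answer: 1/2289 ≈ 0.00043687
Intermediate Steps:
I(V, Y) = 0 (I(V, Y) = 3/2 + (½)*(-3) = 3/2 - 3/2 = 0)
n = -28 (n = 5 - 33 = -28)
w(B, s) = B + s (w(B, s) = (B + s) + 0 = B + s)
1/(w(n, 51) + 2266) = 1/((-28 + 51) + 2266) = 1/(23 + 2266) = 1/2289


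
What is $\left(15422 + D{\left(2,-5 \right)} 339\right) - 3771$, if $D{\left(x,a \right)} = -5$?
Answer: $9956$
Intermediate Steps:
$\left(15422 + D{\left(2,-5 \right)} 339\right) - 3771 = \left(15422 - 1695\right) - 3771 = 13727 - 3771 = 9956$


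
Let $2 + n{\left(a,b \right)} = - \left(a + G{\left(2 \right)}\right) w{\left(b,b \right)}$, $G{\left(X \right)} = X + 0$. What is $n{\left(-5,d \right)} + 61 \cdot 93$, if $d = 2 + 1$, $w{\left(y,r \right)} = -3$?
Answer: $5662$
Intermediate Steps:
$G{\left(X \right)} = X$
$d = 3$
$n{\left(a,b \right)} = 4 + 3 a$ ($n{\left(a,b \right)} = -2 - \left(a + 2\right) \left(-3\right) = -2 - \left(2 + a\right) \left(-3\right) = -2 - \left(-6 - 3 a\right) = -2 + \left(6 + 3 a\right) = 4 + 3 a$)
$n{\left(-5,d \right)} + 61 \cdot 93 = \left(4 + 3 \left(-5\right)\right) + 61 \cdot 93 = \left(4 - 15\right) + 5673 = -11 + 5673 = 5662$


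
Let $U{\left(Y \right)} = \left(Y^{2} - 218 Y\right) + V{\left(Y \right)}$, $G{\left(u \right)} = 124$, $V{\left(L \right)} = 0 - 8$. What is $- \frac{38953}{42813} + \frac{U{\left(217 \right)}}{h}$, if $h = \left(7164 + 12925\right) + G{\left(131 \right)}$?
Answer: $- \frac{796989914}{865379169} \approx -0.92097$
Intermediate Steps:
$V{\left(L \right)} = -8$ ($V{\left(L \right)} = 0 - 8 = -8$)
$U{\left(Y \right)} = -8 + Y^{2} - 218 Y$ ($U{\left(Y \right)} = \left(Y^{2} - 218 Y\right) - 8 = -8 + Y^{2} - 218 Y$)
$h = 20213$ ($h = \left(7164 + 12925\right) + 124 = 20089 + 124 = 20213$)
$- \frac{38953}{42813} + \frac{U{\left(217 \right)}}{h} = - \frac{38953}{42813} + \frac{-8 + 217^{2} - 47306}{20213} = \left(-38953\right) \frac{1}{42813} + \left(-8 + 47089 - 47306\right) \frac{1}{20213} = - \frac{38953}{42813} - \frac{225}{20213} = - \frac{796989914}{865379169}$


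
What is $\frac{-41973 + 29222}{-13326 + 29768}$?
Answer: $- \frac{12751}{16442} \approx -0.77551$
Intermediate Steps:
$\frac{-41973 + 29222}{-13326 + 29768} = - \frac{12751}{16442}$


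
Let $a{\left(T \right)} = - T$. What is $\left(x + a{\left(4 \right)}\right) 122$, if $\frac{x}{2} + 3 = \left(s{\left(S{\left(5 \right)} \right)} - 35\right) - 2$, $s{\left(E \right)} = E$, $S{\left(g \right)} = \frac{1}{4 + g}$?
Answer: $- \frac{91988}{9} \approx -10221.0$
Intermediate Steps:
$x = - \frac{718}{9}$ ($x = -6 + 2 \left(\left(\frac{1}{4 + 5} - 35\right) - 2\right) = -6 + 2 \left(\left(\frac{1}{9} - 35\right) - 2\right) = -6 + 2 \left(- \frac{314}{9} - 2\right) = -6 + 2 \left(- \frac{332}{9}\right) = -6 - \frac{664}{9} = - \frac{718}{9} \approx -79.778$)
$\left(x + a{\left(4 \right)}\right) 122 = \left(- \frac{718}{9} - 4\right) 122 = \left(- \frac{754}{9}\right) 122 = - \frac{91988}{9}$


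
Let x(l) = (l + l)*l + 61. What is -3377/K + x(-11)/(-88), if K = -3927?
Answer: -81155/31416 ≈ -2.5832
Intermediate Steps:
x(l) = 61 + 2*l² (x(l) = (2*l)*l + 61 = 2*l² + 61 = 61 + 2*l²)
-3377/K + x(-11)/(-88) = -3377/(-3927) + (61 + 2*(-11)²)/(-88) = -3377*(-1/3927) + (61 + 2*121)*(-1/88) = 307/357 + (61 + 242)*(-1/88) = 307/357 + 303*(-1/88) = 307/357 - 303/88 = -81155/31416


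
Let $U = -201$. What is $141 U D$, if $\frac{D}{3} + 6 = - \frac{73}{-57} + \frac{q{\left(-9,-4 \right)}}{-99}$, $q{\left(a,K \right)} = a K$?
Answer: $\frac{90322767}{209} \approx 4.3217 \cdot 10^{5}$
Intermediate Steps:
$q{\left(a,K \right)} = K a$
$D = - \frac{3187}{209}$ ($D = -18 + 3 \left(- \frac{73}{-57} + \frac{\left(-4\right) \left(-9\right)}{-99}\right) = -18 + 3 \left(\left(-73\right) \left(- \frac{1}{57}\right) + 36 \left(- \frac{1}{99}\right)\right) = -18 + 3 \left(\frac{73}{57} - \frac{4}{11}\right) = -18 + 3 \cdot \frac{575}{627} = -18 + \frac{575}{209} = - \frac{3187}{209} \approx -15.249$)
$141 U D = 141 \left(-201\right) \left(- \frac{3187}{209}\right) = \left(-28341\right) \left(- \frac{3187}{209}\right) = \frac{90322767}{209}$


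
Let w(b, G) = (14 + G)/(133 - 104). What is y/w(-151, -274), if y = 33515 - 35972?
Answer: 5481/20 ≈ 274.05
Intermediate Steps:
y = -2457
w(b, G) = 14/29 + G/29 (w(b, G) = (14 + G)/29 = (14 + G)*(1/29) = 14/29 + G/29)
y/w(-151, -274) = -2457/(14/29 + (1/29)*(-274)) = -2457/(14/29 - 274/29) = -2457/(-260/29) = -2457*(-29/260) = 5481/20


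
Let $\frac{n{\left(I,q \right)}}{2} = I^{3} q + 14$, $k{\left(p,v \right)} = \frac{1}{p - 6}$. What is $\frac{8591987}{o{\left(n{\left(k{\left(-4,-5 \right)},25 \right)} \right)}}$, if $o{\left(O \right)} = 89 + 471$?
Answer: $\frac{8591987}{560} \approx 15343.0$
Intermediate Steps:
$k{\left(p,v \right)} = \frac{1}{-6 + p}$
$n{\left(I,q \right)} = 28 + 2 q I^{3}$ ($n{\left(I,q \right)} = 2 \left(I^{3} q + 14\right) = 2 \left(q I^{3} + 14\right) = 2 \left(14 + q I^{3}\right) = 28 + 2 q I^{3}$)
$o{\left(O \right)} = 560$
$\frac{8591987}{o{\left(n{\left(k{\left(-4,-5 \right)},25 \right)} \right)}} = \frac{8591987}{560}$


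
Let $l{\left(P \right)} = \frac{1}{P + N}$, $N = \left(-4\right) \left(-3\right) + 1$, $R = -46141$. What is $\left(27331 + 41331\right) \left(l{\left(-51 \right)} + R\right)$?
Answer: $- \frac{60194567829}{19} \approx -3.1681 \cdot 10^{9}$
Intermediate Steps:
$N = 13$ ($N = 12 + 1 = 13$)
$l{\left(P \right)} = \frac{1}{13 + P}$ ($l{\left(P \right)} = \frac{1}{P + 13} = \frac{1}{13 + P}$)
$\left(27331 + 41331\right) \left(l{\left(-51 \right)} + R\right) = \left(27331 + 41331\right) \left(\frac{1}{13 - 51} - 46141\right) = 68662 \left(\frac{1}{-38} - 46141\right) = 68662 \left(- \frac{1}{38} - 46141\right) = 68662 \left(- \frac{1753359}{38}\right) = - \frac{60194567829}{19}$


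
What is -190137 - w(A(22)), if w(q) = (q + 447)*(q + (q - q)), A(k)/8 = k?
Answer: -299785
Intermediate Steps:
A(k) = 8*k
w(q) = q*(447 + q) (w(q) = (447 + q)*(q + 0) = (447 + q)*q = q*(447 + q))
-190137 - w(A(22)) = -190137 - 8*22*(447 + 8*22) = -190137 - 176*(447 + 176) = -190137 - 176*623 = -190137 - 1*109648 = -190137 - 109648 = -299785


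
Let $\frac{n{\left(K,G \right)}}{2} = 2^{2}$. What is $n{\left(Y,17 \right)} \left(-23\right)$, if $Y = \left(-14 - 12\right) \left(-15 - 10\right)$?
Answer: $-184$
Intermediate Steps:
$Y = 650$ ($Y = \left(-26\right) \left(-25\right) = 650$)
$n{\left(K,G \right)} = 8$ ($n{\left(K,G \right)} = 2 \cdot 2^{2} = 2 \cdot 4 = 8$)
$n{\left(Y,17 \right)} \left(-23\right) = 8 \left(-23\right) = -184$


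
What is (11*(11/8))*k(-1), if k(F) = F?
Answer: -121/8 ≈ -15.125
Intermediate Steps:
(11*(11/8))*k(-1) = (11*(11/8))*(-1) = (121/8)*(-1) = -121/8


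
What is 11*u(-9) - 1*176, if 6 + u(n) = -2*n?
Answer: -44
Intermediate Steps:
u(n) = -6 - 2*n
11*u(-9) - 1*176 = 11*(-6 - 2*(-9)) - 1*176 = 11*(-6 + 18) - 176 = 11*12 - 176 = 132 - 176 = -44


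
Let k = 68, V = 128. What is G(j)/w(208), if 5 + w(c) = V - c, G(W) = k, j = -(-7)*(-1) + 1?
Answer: -⅘ ≈ -0.80000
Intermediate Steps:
j = -6 (j = -7*1 + 1 = -7 + 1 = -6)
G(W) = 68
w(c) = 123 - c (w(c) = -5 + (128 - c) = 123 - c)
G(j)/w(208) = 68/(123 - 1*208) = 68/(123 - 208) = 68/(-85) = 68*(-1/85) = -⅘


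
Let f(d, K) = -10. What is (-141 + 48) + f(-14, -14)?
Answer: -103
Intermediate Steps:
(-141 + 48) + f(-14, -14) = (-141 + 48) - 10 = -93 - 10 = -103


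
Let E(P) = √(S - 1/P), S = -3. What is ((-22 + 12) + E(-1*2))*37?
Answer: -370 + 37*I*√10/2 ≈ -370.0 + 58.502*I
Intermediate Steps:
E(P) = √(-3 - 1/P)
((-22 + 12) + E(-1*2))*37 = ((-22 + 12) + √(-3 - 1/((-1*2))))*37 = (-10 + √(-3 - 1/(-2)))*37 = (-10 + √(-3 - 1*(-½)))*37 = (-10 + √(-3 + ½))*37 = (-10 + √(-5/2))*37 = (-10 + I*√10/2)*37 = -370 + 37*I*√10/2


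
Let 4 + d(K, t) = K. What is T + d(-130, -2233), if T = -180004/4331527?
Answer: -580604622/4331527 ≈ -134.04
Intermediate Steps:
d(K, t) = -4 + K
T = -180004/4331527 (T = -180004*1/4331527 = -180004/4331527 ≈ -0.041557)
T + d(-130, -2233) = -180004/4331527 + (-4 - 130) = -180004/4331527 - 134 = -580604622/4331527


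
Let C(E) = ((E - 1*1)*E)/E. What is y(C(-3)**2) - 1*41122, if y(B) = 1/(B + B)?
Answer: -1315903/32 ≈ -41122.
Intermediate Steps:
C(E) = -1 + E (C(E) = ((E - 1)*E)/E = ((-1 + E)*E)/E = (E*(-1 + E))/E = -1 + E)
y(B) = 1/(2*B)
y(C(-3)**2) - 1*41122 = 1/(2*((-1 - 3)**2)) - 1*41122 = 1/(2*((-4)**2)) - 41122 = (1/2)/16 - 41122 = (1/2)*(1/16) - 41122 = 1/32 - 41122 = -1315903/32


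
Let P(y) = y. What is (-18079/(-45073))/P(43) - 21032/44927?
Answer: -39950704215/87074770853 ≈ -0.45881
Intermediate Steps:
(-18079/(-45073))/P(43) - 21032/44927 = -18079/(-45073)/43 - 21032/44927 = -18079*(-1/45073)*(1/43) - 21032*1/44927 = (18079/45073)*(1/43) - 21032/44927 = 18079/1938139 - 21032/44927 = -39950704215/87074770853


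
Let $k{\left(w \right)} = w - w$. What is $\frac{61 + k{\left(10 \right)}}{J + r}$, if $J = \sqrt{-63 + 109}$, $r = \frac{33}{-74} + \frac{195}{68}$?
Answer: $- \frac{935129268}{254067127} + \frac{386145616 \sqrt{46}}{254067127} \approx 6.6275$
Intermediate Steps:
$r = \frac{6093}{2516}$ ($r = 33 \left(- \frac{1}{74}\right) + 195 \cdot \frac{1}{68} = - \frac{33}{74} + \frac{195}{68} = \frac{6093}{2516} \approx 2.4217$)
$J = \sqrt{46} \approx 6.7823$
$k{\left(w \right)} = 0$
$\frac{61 + k{\left(10 \right)}}{J + r} = \frac{61 + 0}{\sqrt{46} + \frac{6093}{2516}} = \frac{1}{\frac{6093}{2516} + \sqrt{46}} \cdot 61 = \frac{61}{\frac{6093}{2516} + \sqrt{46}}$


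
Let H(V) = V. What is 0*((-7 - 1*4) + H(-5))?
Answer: 0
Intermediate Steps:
0*((-7 - 1*4) + H(-5)) = 0*((-7 - 1*4) - 5) = 0*((-7 - 4) - 5) = 0*(-11 - 5) = 0*(-16) = 0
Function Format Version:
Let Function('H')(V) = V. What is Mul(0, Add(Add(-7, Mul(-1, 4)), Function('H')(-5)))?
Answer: 0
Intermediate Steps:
Mul(0, Add(Add(-7, Mul(-1, 4)), Function('H')(-5))) = Mul(0, Add(Add(-7, Mul(-1, 4)), -5)) = Mul(0, Add(Add(-7, -4), -5)) = Mul(0, Add(-11, -5)) = Mul(0, -16) = 0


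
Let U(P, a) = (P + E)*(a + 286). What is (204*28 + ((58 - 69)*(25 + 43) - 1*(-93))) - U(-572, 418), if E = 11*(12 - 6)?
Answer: 361281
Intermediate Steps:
E = 66 (E = 11*6 = 66)
U(P, a) = (66 + P)*(286 + a) (U(P, a) = (P + 66)*(a + 286) = (66 + P)*(286 + a))
(204*28 + ((58 - 69)*(25 + 43) - 1*(-93))) - U(-572, 418) = (204*28 + ((58 - 69)*(25 + 43) - 1*(-93))) - (18876 + 66*418 + 286*(-572) - 572*418) = (5712 + (-11*68 + 93)) - (18876 + 27588 - 163592 - 239096) = (5712 + (-748 + 93)) - 1*(-356224) = (5712 - 655) + 356224 = 5057 + 356224 = 361281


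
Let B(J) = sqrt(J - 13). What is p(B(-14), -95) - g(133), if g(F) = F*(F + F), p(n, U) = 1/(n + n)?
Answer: -35378 - I*sqrt(3)/18 ≈ -35378.0 - 0.096225*I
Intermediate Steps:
B(J) = sqrt(-13 + J)
p(n, U) = 1/(2*n)
g(F) = 2*F**2 (g(F) = F*(2*F) = 2*F**2)
p(B(-14), -95) - g(133) = 1/(2*(sqrt(-13 - 14))) - 2*133**2 = 1/(2*(sqrt(-27))) - 2*17689 = 1/(2*((3*I*sqrt(3)))) - 1*35378 = (-I*sqrt(3)/9)/2 - 35378 = -I*sqrt(3)/18 - 35378 = -35378 - I*sqrt(3)/18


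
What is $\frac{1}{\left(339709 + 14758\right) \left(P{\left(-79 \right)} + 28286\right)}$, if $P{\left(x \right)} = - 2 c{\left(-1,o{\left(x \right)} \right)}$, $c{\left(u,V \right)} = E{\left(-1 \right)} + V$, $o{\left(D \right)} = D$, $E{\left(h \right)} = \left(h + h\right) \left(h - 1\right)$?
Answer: $\frac{1}{10079623612} \approx 9.921 \cdot 10^{-11}$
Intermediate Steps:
$E{\left(h \right)} = 2 h \left(-1 + h\right)$
$c{\left(u,V \right)} = 4 + V$ ($c{\left(u,V \right)} = 2 \left(-1\right) \left(-1 - 1\right) + V = 2 \left(-1\right) \left(-2\right) + V = 4 + V$)
$P{\left(x \right)} = -8 - 2 x$ ($P{\left(x \right)} = - 2 \left(4 + x\right) = -8 - 2 x$)
$\frac{1}{\left(339709 + 14758\right) \left(P{\left(-79 \right)} + 28286\right)} = \frac{1}{\left(339709 + 14758\right) \left(\left(-8 - -158\right) + 28286\right)} = \frac{1}{354467 \left(\left(-8 + 158\right) + 28286\right)} = \frac{1}{354467 \left(150 + 28286\right)} = \frac{1}{354467 \cdot 28436} = \frac{1}{10079623612}$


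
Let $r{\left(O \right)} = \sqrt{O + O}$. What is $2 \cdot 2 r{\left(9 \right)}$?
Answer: $12 \sqrt{2} \approx 16.971$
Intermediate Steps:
$r{\left(O \right)} = \sqrt{2} \sqrt{O}$ ($r{\left(O \right)} = \sqrt{2 O} = \sqrt{2} \sqrt{O}$)
$2 \cdot 2 r{\left(9 \right)} = 2 \cdot 2 \sqrt{2} \sqrt{9} = 4 \sqrt{2} \cdot 3 = 4 \cdot 3 \sqrt{2} = 12 \sqrt{2}$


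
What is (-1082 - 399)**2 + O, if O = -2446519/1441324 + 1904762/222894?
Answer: 352323388079327359/160631235828 ≈ 2.1934e+6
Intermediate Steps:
O = 1100032389451/160631235828 (O = -2446519*1/1441324 + 1904762*(1/222894) = -2446519/1441324 + 952381/111447 = 1100032389451/160631235828 ≈ 6.8482)
(-1082 - 399)**2 + O = (-1082 - 399)**2 + 1100032389451/160631235828 = (-1481)**2 + 1100032389451/160631235828 = 2193361 + 1100032389451/160631235828 = 352323388079327359/160631235828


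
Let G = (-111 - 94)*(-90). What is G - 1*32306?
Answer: -13856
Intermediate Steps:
G = 18450 (G = -205*(-90) = 18450)
G - 1*32306 = 18450 - 1*32306 = 18450 - 32306 = -13856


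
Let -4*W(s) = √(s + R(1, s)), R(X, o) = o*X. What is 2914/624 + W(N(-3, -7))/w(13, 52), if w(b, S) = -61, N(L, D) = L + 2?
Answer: 1457/312 + I*√2/244 ≈ 4.6699 + 0.005796*I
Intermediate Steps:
N(L, D) = 2 + L
R(X, o) = X*o
W(s) = -√2*√s/4 (W(s) = -√(s + 1*s)/4 = -√(s + s)/4 = -√2*√s/4)
2914/624 + W(N(-3, -7))/w(13, 52) = 2914/624 - √2*√(2 - 3)/4/(-61) = 2914*(1/624) - √2*√(-1)/4*(-1/61) = 1457/312 - √2*I/4*(-1/61) = 1457/312 - I*√2/4*(-1/61) = 1457/312 + I*√2/244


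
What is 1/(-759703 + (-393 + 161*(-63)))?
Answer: -1/770239 ≈ -1.2983e-6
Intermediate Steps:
1/(-759703 + (-393 + 161*(-63))) = 1/(-759703 + (-393 - 10143)) = 1/(-759703 - 10536) = 1/(-770239) = -1/770239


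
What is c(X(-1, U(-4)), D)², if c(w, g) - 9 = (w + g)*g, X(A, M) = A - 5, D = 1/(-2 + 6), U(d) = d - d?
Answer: 14641/256 ≈ 57.191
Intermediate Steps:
U(d) = 0
D = ¼ (D = 1/4 = ¼ ≈ 0.25000)
X(A, M) = -5 + A
c(w, g) = 9 + g*(g + w) (c(w, g) = 9 + (w + g)*g = 9 + (g + w)*g = 9 + g*(g + w))
c(X(-1, U(-4)), D)² = (9 + (¼)² + (-5 - 1)/4)² = (9 + 1/16 + (¼)*(-6))² = (9 + 1/16 - 3/2)² = (121/16)² = 14641/256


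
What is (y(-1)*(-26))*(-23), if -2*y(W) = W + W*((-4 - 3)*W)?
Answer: 2392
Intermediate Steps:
y(W) = -W/2 + 7*W²/2 (y(W) = -(W + W*((-4 - 3)*W))/2 = -(W + W*(-7*W))/2 = -(W - 7*W²)/2 = -W/2 + 7*W²/2)
(y(-1)*(-26))*(-23) = (((½)*(-1)*(-1 + 7*(-1)))*(-26))*(-23) = (((½)*(-1)*(-1 - 7))*(-26))*(-23) = (((½)*(-1)*(-8))*(-26))*(-23) = (4*(-26))*(-23) = -104*(-23) = 2392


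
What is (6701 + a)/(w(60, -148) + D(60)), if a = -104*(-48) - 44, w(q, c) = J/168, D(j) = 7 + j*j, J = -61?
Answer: 1957032/605915 ≈ 3.2299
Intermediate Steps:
D(j) = 7 + j**2
w(q, c) = -61/168
a = 4948 (a = 4992 - 44 = 4948)
(6701 + a)/(w(60, -148) + D(60)) = (6701 + 4948)/(-61/168 + (7 + 60**2)) = 11649/(-61/168 + (7 + 3600)) = 11649/(-61/168 + 3607) = 11649/(605915/168) = 11649*(168/605915) = 1957032/605915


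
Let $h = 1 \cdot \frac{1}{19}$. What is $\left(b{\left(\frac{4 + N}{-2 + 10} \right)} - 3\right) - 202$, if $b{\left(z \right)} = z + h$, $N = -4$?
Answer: $- \frac{3894}{19} \approx -204.95$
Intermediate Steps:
$h = \frac{1}{19}$ ($h = 1 \cdot \frac{1}{19} = \frac{1}{19} \approx 0.052632$)
$b{\left(z \right)} = \frac{1}{19} + z$ ($b{\left(z \right)} = z + \frac{1}{19} = \frac{1}{19} + z$)
$\left(b{\left(\frac{4 + N}{-2 + 10} \right)} - 3\right) - 202 = \left(\left(\frac{1}{19} + \frac{4 - 4}{-2 + 10}\right) - 3\right) - 202 = \left(\left(\frac{1}{19} + \frac{0}{8}\right) - 3\right) - 202 = \left(\left(\frac{1}{19} + 0 \cdot \frac{1}{8}\right) - 3\right) - 202 = \left(\left(\frac{1}{19} + 0\right) - 3\right) - 202 = \left(\frac{1}{19} - 3\right) - 202 = - \frac{56}{19} - 202 = - \frac{3894}{19}$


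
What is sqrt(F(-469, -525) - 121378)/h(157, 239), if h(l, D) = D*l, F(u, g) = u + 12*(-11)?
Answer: I*sqrt(121979)/37523 ≈ 0.0093078*I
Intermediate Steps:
F(u, g) = -132 + u (F(u, g) = u - 132 = -132 + u)
sqrt(F(-469, -525) - 121378)/h(157, 239) = sqrt((-132 - 469) - 121378)/((239*157)) = sqrt(-601 - 121378)/37523 = sqrt(-121979)*(1/37523) = (I*sqrt(121979))*(1/37523) = I*sqrt(121979)/37523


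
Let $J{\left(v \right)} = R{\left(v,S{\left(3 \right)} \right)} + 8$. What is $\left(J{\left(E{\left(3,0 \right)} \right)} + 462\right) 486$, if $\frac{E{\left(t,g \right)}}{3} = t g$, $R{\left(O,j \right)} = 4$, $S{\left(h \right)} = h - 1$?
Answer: $230364$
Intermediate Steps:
$S{\left(h \right)} = -1 + h$
$E{\left(t,g \right)} = 3 g t$ ($E{\left(t,g \right)} = 3 t g = 3 g t$)
$J{\left(v \right)} = 12$ ($J{\left(v \right)} = 4 + 8 = 12$)
$\left(J{\left(E{\left(3,0 \right)} \right)} + 462\right) 486 = \left(12 + 462\right) 486 = 474 \cdot 486 = 230364$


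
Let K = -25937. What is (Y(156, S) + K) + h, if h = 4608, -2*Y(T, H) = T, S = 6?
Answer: -21407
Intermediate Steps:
Y(T, H) = -T/2
(Y(156, S) + K) + h = (-½*156 - 25937) + 4608 = (-78 - 25937) + 4608 = -26015 + 4608 = -21407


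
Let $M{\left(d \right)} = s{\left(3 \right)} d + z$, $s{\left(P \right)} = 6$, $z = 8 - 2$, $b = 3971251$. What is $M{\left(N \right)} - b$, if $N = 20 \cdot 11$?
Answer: $-3969925$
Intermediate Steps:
$z = 6$
$N = 220$
$M{\left(d \right)} = 6 + 6 d$ ($M{\left(d \right)} = 6 d + 6 = 6 + 6 d$)
$M{\left(N \right)} - b = \left(6 + 6 \cdot 220\right) - 3971251 = \left(6 + 1320\right) - 3971251 = 1326 - 3971251 = -3969925$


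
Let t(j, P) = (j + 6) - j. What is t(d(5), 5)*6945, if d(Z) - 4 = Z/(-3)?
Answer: 41670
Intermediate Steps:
d(Z) = 4 - Z/3 (d(Z) = 4 + Z/(-3) = 4 + Z*(-⅓) = 4 - Z/3)
t(j, P) = 6 (t(j, P) = (6 + j) - j = 6)
t(d(5), 5)*6945 = 6*6945 = 41670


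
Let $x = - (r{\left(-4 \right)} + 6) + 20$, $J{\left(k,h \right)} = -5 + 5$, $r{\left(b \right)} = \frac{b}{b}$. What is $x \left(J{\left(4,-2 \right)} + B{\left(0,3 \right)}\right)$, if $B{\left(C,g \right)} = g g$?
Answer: $117$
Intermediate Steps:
$r{\left(b \right)} = 1$
$J{\left(k,h \right)} = 0$
$B{\left(C,g \right)} = g^{2}$
$x = 13$ ($x = - (1 + 6) + 20 = \left(-1\right) 7 + 20 = -7 + 20 = 13$)
$x \left(J{\left(4,-2 \right)} + B{\left(0,3 \right)}\right) = 13 \left(0 + 3^{2}\right) = 13 \left(0 + 9\right) = 13 \cdot 9 = 117$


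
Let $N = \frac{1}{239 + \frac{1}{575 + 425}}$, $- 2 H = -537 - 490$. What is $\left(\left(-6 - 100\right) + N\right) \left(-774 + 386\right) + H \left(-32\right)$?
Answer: $\frac{5901980696}{239001} \approx 24694.0$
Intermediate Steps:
$H = \frac{1027}{2}$ ($H = - \frac{-537 - 490}{2} = \left(- \frac{1}{2}\right) \left(-1027\right) = \frac{1027}{2} \approx 513.5$)
$N = \frac{1000}{239001}$ ($N = \frac{1}{239 + \frac{1}{1000}} = \frac{1}{\frac{239001}{1000}} = \frac{1000}{239001} \approx 0.0041841$)
$\left(\left(-6 - 100\right) + N\right) \left(-774 + 386\right) + H \left(-32\right) = \left(\left(-6 - 100\right) + \frac{1000}{239001}\right) \left(-774 + 386\right) + \frac{1027}{2} \left(-32\right) = \left(\left(-6 - 100\right) + \frac{1000}{239001}\right) \left(-388\right) - 16432 = \left(-106 + \frac{1000}{239001}\right) \left(-388\right) - 16432 = \left(- \frac{25333106}{239001}\right) \left(-388\right) - 16432 = \frac{9829245128}{239001} - 16432 = \frac{5901980696}{239001}$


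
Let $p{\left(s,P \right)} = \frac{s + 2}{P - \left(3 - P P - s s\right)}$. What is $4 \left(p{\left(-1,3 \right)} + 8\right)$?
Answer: $\frac{162}{5} \approx 32.4$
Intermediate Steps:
$p{\left(s,P \right)} = \frac{2 + s}{-3 + P + P^{2} + s^{2}}$ ($p{\left(s,P \right)} = \frac{2 + s}{P - \left(3 - P^{2} - s^{2}\right)} = \frac{2 + s}{P + \left(-3 + P^{2} + s^{2}\right)} = \frac{2 + s}{-3 + P + P^{2} + s^{2}}$)
$4 \left(p{\left(-1,3 \right)} + 8\right) = 4 \left(\frac{2 - 1}{-3 + 3 + 3^{2} + \left(-1\right)^{2}} + 8\right) = 4 \left(\frac{1}{-3 + 3 + 9 + 1} \cdot 1 + 8\right) = 4 \left(\frac{1}{10} \cdot 1 + 8\right) = 4 \left(\frac{1}{10} + 8\right) = 4 \cdot \frac{81}{10} = \frac{162}{5}$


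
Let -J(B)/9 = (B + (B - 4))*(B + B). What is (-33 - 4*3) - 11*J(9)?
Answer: 24903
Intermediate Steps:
J(B) = -18*B*(-4 + 2*B) (J(B) = -9*(B + (B - 4))*(B + B) = -9*(B + (-4 + B))*2*B = -9*(-4 + 2*B)*2*B = -18*B*(-4 + 2*B))
(-33 - 4*3) - 11*J(9) = (-33 - 4*3) - 396*9*(2 - 1*9) = (-33 - 12) - 396*9*(2 - 9) = -45 - 396*9*(-7) = -45 - 11*(-2268) = -45 + 24948 = 24903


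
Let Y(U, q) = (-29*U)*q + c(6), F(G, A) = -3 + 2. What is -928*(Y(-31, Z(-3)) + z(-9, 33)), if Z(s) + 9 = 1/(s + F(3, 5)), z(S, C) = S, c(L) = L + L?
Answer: 7714232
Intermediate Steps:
c(L) = 2*L
F(G, A) = -1
Z(s) = -9 + 1/(-1 + s) (Z(s) = -9 + 1/(s - 1) = -9 + 1/(-1 + s))
Y(U, q) = 12 - 29*U*q (Y(U, q) = (-29*U)*q + 2*6 = -29*U*q + 12 = 12 - 29*U*q)
-928*(Y(-31, Z(-3)) + z(-9, 33)) = -928*((12 - 29*(-31)*(10 - 9*(-3))/(-1 - 3)) - 9) = -928*((12 - 29*(-31)*(10 + 27)/(-4)) - 9) = -928*((12 - 29*(-31)*(-¼*37)) - 9) = -928*((12 - 29*(-31)*(-37/4)) - 9) = -928*((12 - 33263/4) - 9) = -928*(-33215/4 - 9) = -928*(-33251/4) = 7714232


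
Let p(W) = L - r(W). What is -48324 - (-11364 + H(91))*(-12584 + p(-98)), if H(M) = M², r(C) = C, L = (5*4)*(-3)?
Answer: -38727642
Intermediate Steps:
L = -60 (L = 20*(-3) = -60)
p(W) = -60 - W
-48324 - (-11364 + H(91))*(-12584 + p(-98)) = -48324 - (-11364 + 91²)*(-12584 + (-60 - 1*(-98))) = -48324 - (-11364 + 8281)*(-12584 + (-60 + 98)) = -48324 - (-3083)*(-12584 + 38) = -48324 - (-3083)*(-12546) = -48324 - 1*38679318 = -48324 - 38679318 = -38727642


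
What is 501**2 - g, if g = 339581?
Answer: -88580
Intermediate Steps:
501**2 - g = 501**2 - 1*339581 = 251001 - 339581 = -88580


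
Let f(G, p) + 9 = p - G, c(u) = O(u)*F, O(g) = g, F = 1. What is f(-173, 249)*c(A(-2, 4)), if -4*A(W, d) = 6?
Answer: -1239/2 ≈ -619.50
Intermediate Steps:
A(W, d) = -3/2 (A(W, d) = -¼*6 = -3/2)
c(u) = u (c(u) = u*1 = u)
f(G, p) = -9 + p - G (f(G, p) = -9 + (p - G) = -9 + p - G)
f(-173, 249)*c(A(-2, 4)) = (-9 + 249 - 1*(-173))*(-3/2) = (-9 + 249 + 173)*(-3/2) = 413*(-3/2) = -1239/2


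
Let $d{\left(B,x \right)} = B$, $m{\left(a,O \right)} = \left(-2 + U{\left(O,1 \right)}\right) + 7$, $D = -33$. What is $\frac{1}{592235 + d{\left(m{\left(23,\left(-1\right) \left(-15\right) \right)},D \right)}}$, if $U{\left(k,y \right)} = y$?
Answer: $\frac{1}{592241} \approx 1.6885 \cdot 10^{-6}$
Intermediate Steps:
$m{\left(a,O \right)} = 6$ ($m{\left(a,O \right)} = \left(-2 + 1\right) + 7 = -1 + 7 = 6$)
$\frac{1}{592235 + d{\left(m{\left(23,\left(-1\right) \left(-15\right) \right)},D \right)}} = \frac{1}{592235 + 6} = \frac{1}{592241}$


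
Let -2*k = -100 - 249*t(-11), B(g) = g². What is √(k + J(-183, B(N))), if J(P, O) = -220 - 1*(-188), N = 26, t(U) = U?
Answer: I*√5406/2 ≈ 36.763*I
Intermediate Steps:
J(P, O) = -32 (J(P, O) = -220 + 188 = -32)
k = -2639/2 (k = -(-100 - 249*(-11))/2 = -(-100 + 2739)/2 = -½*2639 = -2639/2 ≈ -1319.5)
√(k + J(-183, B(N))) = √(-2639/2 - 32) = √(-2703/2) = I*√5406/2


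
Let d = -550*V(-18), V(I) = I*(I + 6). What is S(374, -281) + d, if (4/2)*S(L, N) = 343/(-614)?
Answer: -145886743/1228 ≈ -1.1880e+5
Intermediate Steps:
V(I) = I*(6 + I)
d = -118800 (d = -(-9900)*(6 - 18) = -(-9900)*(-12) = -550*216 = -118800)
S(L, N) = -343/1228 (S(L, N) = (343/(-614))/2 = (343*(-1/614))/2 = (1/2)*(-343/614) = -343/1228)
S(374, -281) + d = -343/1228 - 118800 = -145886743/1228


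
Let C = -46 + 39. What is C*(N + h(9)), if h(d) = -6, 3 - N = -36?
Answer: -231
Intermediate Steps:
N = 39 (N = 3 - 1*(-36) = 3 + 36 = 39)
C = -7
C*(N + h(9)) = -7*(39 - 6) = -7*33 = -231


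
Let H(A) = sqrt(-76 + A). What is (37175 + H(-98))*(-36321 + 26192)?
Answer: -376545575 - 10129*I*sqrt(174) ≈ -3.7655e+8 - 1.3361e+5*I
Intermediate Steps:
(37175 + H(-98))*(-36321 + 26192) = (37175 + sqrt(-76 - 98))*(-36321 + 26192) = (37175 + sqrt(-174))*(-10129) = (37175 + I*sqrt(174))*(-10129) = -376545575 - 10129*I*sqrt(174)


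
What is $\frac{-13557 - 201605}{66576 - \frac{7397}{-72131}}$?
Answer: $- \frac{15519850222}{4802200853} \approx -3.2318$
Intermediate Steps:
$\frac{-13557 - 201605}{66576 - \frac{7397}{-72131}} = - \frac{215162}{66576 - - \frac{7397}{72131}} = - \frac{215162}{66576 + \frac{7397}{72131}} = - \frac{215162}{\frac{4802200853}{72131}} = \left(-215162\right) \frac{72131}{4802200853} = - \frac{15519850222}{4802200853}$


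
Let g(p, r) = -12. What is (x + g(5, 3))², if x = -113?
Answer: 15625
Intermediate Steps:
(x + g(5, 3))² = (-113 - 12)² = (-125)² = 15625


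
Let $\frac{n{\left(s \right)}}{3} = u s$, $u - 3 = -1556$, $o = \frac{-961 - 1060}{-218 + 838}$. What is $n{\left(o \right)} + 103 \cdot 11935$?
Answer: $\frac{771584939}{620} \approx 1.2445 \cdot 10^{6}$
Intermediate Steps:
$o = - \frac{2021}{620} \approx -3.2597$
$u = -1553$ ($u = 3 - 1556 = -1553$)
$n{\left(s \right)} = - 4659 s$ ($n{\left(s \right)} = 3 \left(- 1553 s\right) = - 4659 s$)
$n{\left(o \right)} + 103 \cdot 11935 = \left(-4659\right) \left(- \frac{2021}{620}\right) + 103 \cdot 11935 = \frac{9415839}{620} + 1229305 = \frac{771584939}{620}$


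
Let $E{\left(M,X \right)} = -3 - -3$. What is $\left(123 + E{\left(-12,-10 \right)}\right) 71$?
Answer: $8733$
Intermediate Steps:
$E{\left(M,X \right)} = 0$ ($E{\left(M,X \right)} = -3 + 3 = 0$)
$\left(123 + E{\left(-12,-10 \right)}\right) 71 = \left(123 + 0\right) 71 = 123 \cdot 71 = 8733$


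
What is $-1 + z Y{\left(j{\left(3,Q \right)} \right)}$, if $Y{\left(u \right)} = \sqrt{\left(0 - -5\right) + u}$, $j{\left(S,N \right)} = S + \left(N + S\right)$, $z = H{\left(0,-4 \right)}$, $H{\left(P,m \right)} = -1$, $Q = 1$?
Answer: $-1 - 2 \sqrt{3} \approx -4.4641$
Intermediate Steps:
$z = -1$
$j{\left(S,N \right)} = N + 2 S$
$Y{\left(u \right)} = \sqrt{5 + u}$ ($Y{\left(u \right)} = \sqrt{\left(0 + 5\right) + u} = \sqrt{5 + u}$)
$-1 + z Y{\left(j{\left(3,Q \right)} \right)} = -1 - \sqrt{5 + \left(1 + 2 \cdot 3\right)} = -1 - \sqrt{5 + \left(1 + 6\right)} = -1 - \sqrt{5 + 7} = -1 - \sqrt{12} = -1 - 2 \sqrt{3}$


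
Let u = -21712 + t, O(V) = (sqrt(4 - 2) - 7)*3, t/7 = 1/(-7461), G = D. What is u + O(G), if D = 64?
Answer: -162149920/7461 + 3*sqrt(2) ≈ -21729.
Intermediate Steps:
G = 64
t = -7/7461 (t = 7/(-7461) = 7*(-1/7461) = -7/7461 ≈ -0.00093821)
O(V) = -21 + 3*sqrt(2) (O(V) = (sqrt(2) - 7)*3 = (-7 + sqrt(2))*3 = -21 + 3*sqrt(2))
u = -161993239/7461 (u = -21712 - 7/7461 = -161993239/7461 ≈ -21712.)
u + O(G) = -161993239/7461 + (-21 + 3*sqrt(2)) = -162149920/7461 + 3*sqrt(2)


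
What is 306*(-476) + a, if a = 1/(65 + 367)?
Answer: -62923391/432 ≈ -1.4566e+5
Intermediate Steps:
a = 1/432 ≈ 0.0023148
306*(-476) + a = 306*(-476) + 1/432 = -145656 + 1/432 = -62923391/432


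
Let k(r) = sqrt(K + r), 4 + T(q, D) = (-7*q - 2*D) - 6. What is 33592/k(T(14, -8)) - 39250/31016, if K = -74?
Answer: -19625/15508 - 16796*I*sqrt(166)/83 ≈ -1.2655 - 2607.2*I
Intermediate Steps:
T(q, D) = -10 - 7*q - 2*D (T(q, D) = -4 + ((-7*q - 2*D) - 6) = -4 + (-6 - 7*q - 2*D) = -10 - 7*q - 2*D)
k(r) = sqrt(-74 + r)
33592/k(T(14, -8)) - 39250/31016 = 33592/(sqrt(-74 + (-10 - 7*14 - 2*(-8)))) - 39250/31016 = 33592/(sqrt(-74 + (-10 - 98 + 16))) - 39250*1/31016 = 33592/(sqrt(-74 - 92)) - 19625/15508 = 33592/(sqrt(-166)) - 19625/15508 = 33592/((I*sqrt(166))) - 19625/15508 = 33592*(-I*sqrt(166)/166) - 19625/15508 = -16796*I*sqrt(166)/83 - 19625/15508 = -19625/15508 - 16796*I*sqrt(166)/83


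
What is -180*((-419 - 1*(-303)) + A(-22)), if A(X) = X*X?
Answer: -66240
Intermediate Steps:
A(X) = X²
-180*((-419 - 1*(-303)) + A(-22)) = -180*((-419 - 1*(-303)) + (-22)²) = -180*((-419 + 303) + 484) = -180*(-116 + 484) = -180*368 = -66240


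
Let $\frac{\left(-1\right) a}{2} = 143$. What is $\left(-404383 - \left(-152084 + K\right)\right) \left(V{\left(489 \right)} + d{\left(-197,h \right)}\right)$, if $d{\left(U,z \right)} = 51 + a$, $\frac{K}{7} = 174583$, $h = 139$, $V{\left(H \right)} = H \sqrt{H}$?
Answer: $346479300 - 720971820 \sqrt{489} \approx -1.5597 \cdot 10^{10}$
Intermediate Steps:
$V{\left(H \right)} = H^{\frac{3}{2}}$
$K = 1222081$ ($K = 7 \cdot 174583 = 1222081$)
$a = -286$ ($a = \left(-2\right) 143 = -286$)
$d{\left(U,z \right)} = -235$ ($d{\left(U,z \right)} = 51 - 286 = -235$)
$\left(-404383 - \left(-152084 + K\right)\right) \left(V{\left(489 \right)} + d{\left(-197,h \right)}\right) = \left(-404383 + \left(152084 - 1222081\right)\right) \left(489^{\frac{3}{2}} - 235\right) = \left(-404383 + \left(152084 - 1222081\right)\right) \left(489 \sqrt{489} - 235\right) = \left(-404383 - 1069997\right) \left(-235 + 489 \sqrt{489}\right) = - 1474380 \left(-235 + 489 \sqrt{489}\right) = 346479300 - 720971820 \sqrt{489}$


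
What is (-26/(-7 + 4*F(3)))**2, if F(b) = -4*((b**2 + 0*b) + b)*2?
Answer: 676/152881 ≈ 0.0044217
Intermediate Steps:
F(b) = -8*b - 8*b**2 (F(b) = -4*((b**2 + 0) + b)*2 = -4*(b**2 + b)*2 = -4*(b + b**2)*2 = (-4*b - 4*b**2)*2 = -8*b - 8*b**2)
(-26/(-7 + 4*F(3)))**2 = (-26/(-7 + 4*(-8*3*(1 + 3))))**2 = (-26/(-7 + 4*(-8*3*4)))**2 = (-26/(-7 + 4*(-96)))**2 = (-26/(-7 - 384))**2 = (-26/(-391))**2 = (-26*(-1/391))**2 = (26/391)**2 = 676/152881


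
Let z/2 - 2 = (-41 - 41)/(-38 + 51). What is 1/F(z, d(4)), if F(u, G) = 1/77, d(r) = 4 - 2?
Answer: 77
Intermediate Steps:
d(r) = 2
z = -112/13 (z = 4 + 2*((-41 - 41)/(-38 + 51)) = 4 + 2*(-82/13) = 4 - 164/13 = -112/13 ≈ -8.6154)
F(u, G) = 1/77
1/F(z, d(4)) = 1/(1/77) = 77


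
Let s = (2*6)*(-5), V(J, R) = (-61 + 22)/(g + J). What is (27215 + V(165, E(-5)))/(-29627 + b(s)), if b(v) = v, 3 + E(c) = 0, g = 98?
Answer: -7157506/7807681 ≈ -0.91673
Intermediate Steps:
E(c) = -3 (E(c) = -3 + 0 = -3)
V(J, R) = -39/(98 + J) (V(J, R) = (-61 + 22)/(98 + J) = -39/(98 + J))
s = -60 (s = 12*(-5) = -60)
(27215 + V(165, E(-5)))/(-29627 + b(s)) = (27215 - 39/(98 + 165))/(-29627 - 60) = (27215 - 39/263)/(-29687) = (27215 - 39*1/263)*(-1/29687) = (27215 - 39/263)*(-1/29687) = (7157506/263)*(-1/29687) = -7157506/7807681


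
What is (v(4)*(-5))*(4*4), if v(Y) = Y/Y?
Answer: -80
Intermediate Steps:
v(Y) = 1
(v(4)*(-5))*(4*4) = (1*(-5))*(4*4) = -5*16 = -80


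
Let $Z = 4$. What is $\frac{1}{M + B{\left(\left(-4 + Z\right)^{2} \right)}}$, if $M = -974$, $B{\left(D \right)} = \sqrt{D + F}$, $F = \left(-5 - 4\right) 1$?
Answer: $- \frac{974}{948685} - \frac{3 i}{948685} \approx -0.0010267 - 3.1623 \cdot 10^{-6} i$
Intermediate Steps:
$F = -9$ ($F = \left(-9\right) 1 = -9$)
$B{\left(D \right)} = \sqrt{-9 + D}$ ($B{\left(D \right)} = \sqrt{D - 9} = \sqrt{-9 + D}$)
$\frac{1}{M + B{\left(\left(-4 + Z\right)^{2} \right)}} = \frac{1}{-974 + \sqrt{-9 + \left(-4 + 4\right)^{2}}} = \frac{1}{-974 + \sqrt{-9 + 0^{2}}} = \frac{1}{-974 + \sqrt{-9 + 0}} = \frac{1}{-974 + \sqrt{-9}} = \frac{1}{-974 + 3 i} = \frac{-974 - 3 i}{948685}$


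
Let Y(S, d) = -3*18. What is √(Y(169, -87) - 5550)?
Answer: 2*I*√1401 ≈ 74.86*I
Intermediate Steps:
Y(S, d) = -54
√(Y(169, -87) - 5550) = √(-54 - 5550) = √(-5604) = 2*I*√1401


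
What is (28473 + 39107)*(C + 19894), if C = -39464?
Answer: -1322540600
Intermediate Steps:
(28473 + 39107)*(C + 19894) = (28473 + 39107)*(-39464 + 19894) = 67580*(-19570) = -1322540600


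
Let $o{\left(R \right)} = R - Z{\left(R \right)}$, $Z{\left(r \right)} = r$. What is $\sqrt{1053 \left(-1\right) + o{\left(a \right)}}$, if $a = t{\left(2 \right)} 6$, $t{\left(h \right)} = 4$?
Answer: $9 i \sqrt{13} \approx 32.45 i$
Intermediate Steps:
$a = 24$ ($a = 4 \cdot 6 = 24$)
$o{\left(R \right)} = 0$ ($o{\left(R \right)} = R - R = 0$)
$\sqrt{1053 \left(-1\right) + o{\left(a \right)}} = \sqrt{1053 \left(-1\right) + 0} = \sqrt{-1053 + 0} = \sqrt{-1053} = 9 i \sqrt{13}$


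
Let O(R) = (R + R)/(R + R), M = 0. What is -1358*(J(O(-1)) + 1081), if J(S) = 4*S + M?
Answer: -1473430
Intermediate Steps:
O(R) = 1 (O(R) = (2*R)/((2*R)) = (2*R)*(1/(2*R)) = 1)
J(S) = 4*S (J(S) = 4*S + 0 = 4*S)
-1358*(J(O(-1)) + 1081) = -1358*(4*1 + 1081) = -1358*(4 + 1081) = -1358*1085 = -1473430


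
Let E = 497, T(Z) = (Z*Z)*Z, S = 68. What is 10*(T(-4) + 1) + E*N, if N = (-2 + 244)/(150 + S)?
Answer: -8533/109 ≈ -78.284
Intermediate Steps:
T(Z) = Z³ (T(Z) = Z²*Z = Z³)
N = 121/109 (N = (-2 + 244)/(150 + 68) = 242/218 = 242*(1/218) = 121/109 ≈ 1.1101)
10*(T(-4) + 1) + E*N = 10*((-4)³ + 1) + 497*(121/109) = 10*(-64 + 1) + 60137/109 = 10*(-63) + 60137/109 = -630 + 60137/109 = -8533/109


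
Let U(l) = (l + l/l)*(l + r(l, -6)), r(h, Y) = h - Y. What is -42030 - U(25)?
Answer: -43486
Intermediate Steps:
U(l) = (1 + l)*(6 + 2*l) (U(l) = (l + l/l)*(l + (l - 1*(-6))) = (l + 1)*(l + (l + 6)) = (1 + l)*(l + (6 + l)) = (1 + l)*(6 + 2*l))
-42030 - U(25) = -42030 - (6 + 2*25² + 8*25) = -42030 - (6 + 2*625 + 200) = -42030 - (6 + 1250 + 200) = -42030 - 1*1456 = -42030 - 1456 = -43486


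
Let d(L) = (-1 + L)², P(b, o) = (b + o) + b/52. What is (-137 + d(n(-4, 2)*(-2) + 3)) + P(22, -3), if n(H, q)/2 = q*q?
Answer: 2039/26 ≈ 78.423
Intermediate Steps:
n(H, q) = 2*q² (n(H, q) = 2*(q*q) = 2*q²)
P(b, o) = o + 53*b/52 (P(b, o) = (b + o) + b*(1/52) = (b + o) + b/52 = o + 53*b/52)
(-137 + d(n(-4, 2)*(-2) + 3)) + P(22, -3) = (-137 + (-1 + ((2*2²)*(-2) + 3))²) + (-3 + (53/52)*22) = (-137 + (-1 + ((2*4)*(-2) + 3))²) + (-3 + 583/26) = (-137 + (-1 + (8*(-2) + 3))²) + 505/26 = (-137 + (-1 + (-16 + 3))²) + 505/26 = (-137 + (-1 - 13)²) + 505/26 = (-137 + (-14)²) + 505/26 = (-137 + 196) + 505/26 = 59 + 505/26 = 2039/26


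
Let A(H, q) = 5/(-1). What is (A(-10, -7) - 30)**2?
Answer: 1225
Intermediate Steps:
A(H, q) = -5 (A(H, q) = 5*(-1) = -5)
(A(-10, -7) - 30)**2 = (-5 - 30)**2 = (-35)**2 = 1225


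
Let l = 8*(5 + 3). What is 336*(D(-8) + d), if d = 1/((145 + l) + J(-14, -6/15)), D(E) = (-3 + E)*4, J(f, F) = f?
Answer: -960848/65 ≈ -14782.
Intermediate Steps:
D(E) = -12 + 4*E
l = 64 (l = 8*8 = 64)
d = 1/195 (d = 1/((145 + 64) - 14) = 1/(209 - 14) = 1/195 ≈ 0.0051282)
336*(D(-8) + d) = 336*((-12 + 4*(-8)) + 1/195) = 336*((-12 - 32) + 1/195) = 336*(-44 + 1/195) = 336*(-8579/195) = -960848/65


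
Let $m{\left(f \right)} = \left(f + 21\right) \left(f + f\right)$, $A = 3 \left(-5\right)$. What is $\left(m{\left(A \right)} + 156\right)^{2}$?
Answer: $576$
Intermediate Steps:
$A = -15$
$m{\left(f \right)} = 2 f \left(21 + f\right)$ ($m{\left(f \right)} = \left(21 + f\right) 2 f = 2 f \left(21 + f\right)$)
$\left(m{\left(A \right)} + 156\right)^{2} = \left(2 \left(-15\right) \left(21 - 15\right) + 156\right)^{2} = \left(2 \left(-15\right) 6 + 156\right)^{2} = \left(-180 + 156\right)^{2} = \left(-24\right)^{2} = 576$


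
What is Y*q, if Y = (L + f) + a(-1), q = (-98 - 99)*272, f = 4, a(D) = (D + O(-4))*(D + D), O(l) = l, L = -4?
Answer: -535840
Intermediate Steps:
a(D) = 2*D*(-4 + D) (a(D) = (D - 4)*(D + D) = (-4 + D)*(2*D) = 2*D*(-4 + D))
q = -53584 (q = -197*272 = -53584)
Y = 10 (Y = (-4 + 4) + 2*(-1)*(-4 - 1) = 0 + 2*(-1)*(-5) = 0 + 10 = 10)
Y*q = 10*(-53584) = -535840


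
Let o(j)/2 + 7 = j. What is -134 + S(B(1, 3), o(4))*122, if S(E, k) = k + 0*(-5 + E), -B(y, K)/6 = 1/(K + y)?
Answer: -866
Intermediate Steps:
B(y, K) = -6/(K + y)
o(j) = -14 + 2*j
S(E, k) = k (S(E, k) = k + 0 = k)
-134 + S(B(1, 3), o(4))*122 = -134 + (-14 + 2*4)*122 = -134 + (-14 + 8)*122 = -134 - 6*122 = -134 - 732 = -866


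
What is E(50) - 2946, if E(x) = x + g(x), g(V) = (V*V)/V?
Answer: -2846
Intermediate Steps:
g(V) = V (g(V) = V²/V = V)
E(x) = 2*x (E(x) = x + x = 2*x)
E(50) - 2946 = 2*50 - 2946 = 100 - 2946 = -2846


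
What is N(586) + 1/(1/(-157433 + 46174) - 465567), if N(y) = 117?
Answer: 6060426594659/51798518854 ≈ 117.00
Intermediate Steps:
N(586) + 1/(1/(-157433 + 46174) - 465567) = 117 + 1/(1/(-157433 + 46174) - 465567) = 117 + 1/(1/(-111259) - 465567) = 117 + 1/(-1/111259 - 465567) = 117 + 1/(-51798518854/111259) = 117 - 111259/51798518854 = 6060426594659/51798518854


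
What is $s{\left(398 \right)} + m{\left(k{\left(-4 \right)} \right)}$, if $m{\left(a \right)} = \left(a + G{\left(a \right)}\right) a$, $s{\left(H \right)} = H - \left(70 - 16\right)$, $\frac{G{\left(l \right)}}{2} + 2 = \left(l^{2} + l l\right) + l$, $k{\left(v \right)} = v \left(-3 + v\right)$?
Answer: $90392$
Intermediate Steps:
$G{\left(l \right)} = -4 + 2 l + 4 l^{2}$ ($G{\left(l \right)} = -4 + 2 \left(\left(l^{2} + l l\right) + l\right) = -4 + 2 \left(\left(l^{2} + l^{2}\right) + l\right) = -4 + 2 \left(2 l^{2} + l\right) = -4 + 2 \left(l + 2 l^{2}\right) = -4 + \left(2 l + 4 l^{2}\right) = -4 + 2 l + 4 l^{2}$)
$s{\left(H \right)} = -54 + H$ ($s{\left(H \right)} = H - \left(70 - 16\right) = H - 54 = -54 + H$)
$m{\left(a \right)} = a \left(-4 + 3 a + 4 a^{2}\right)$ ($m{\left(a \right)} = \left(a + \left(-4 + 2 a + 4 a^{2}\right)\right) a = \left(-4 + 3 a + 4 a^{2}\right) a = a \left(-4 + 3 a + 4 a^{2}\right)$)
$s{\left(398 \right)} + m{\left(k{\left(-4 \right)} \right)} = \left(-54 + 398\right) + - 4 \left(-3 - 4\right) \left(-4 + 3 \left(- 4 \left(-3 - 4\right)\right) + 4 \left(- 4 \left(-3 - 4\right)\right)^{2}\right) = 344 + \left(-4\right) \left(-7\right) \left(-4 + 3 \left(\left(-4\right) \left(-7\right)\right) + 4 \left(\left(-4\right) \left(-7\right)\right)^{2}\right) = 344 + 28 \left(-4 + 3 \cdot 28 + 4 \cdot 28^{2}\right) = 344 + 28 \left(-4 + 84 + 4 \cdot 784\right) = 344 + 28 \left(-4 + 84 + 3136\right) = 344 + 28 \cdot 3216 = 344 + 90048 = 90392$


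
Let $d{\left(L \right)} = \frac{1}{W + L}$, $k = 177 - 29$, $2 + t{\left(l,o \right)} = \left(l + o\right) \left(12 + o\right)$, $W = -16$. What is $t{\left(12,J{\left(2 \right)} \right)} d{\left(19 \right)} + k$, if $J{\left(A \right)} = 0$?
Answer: $\frac{586}{3} \approx 195.33$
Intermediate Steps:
$t{\left(l,o \right)} = -2 + \left(12 + o\right) \left(l + o\right)$ ($t{\left(l,o \right)} = -2 + \left(l + o\right) \left(12 + o\right) = -2 + \left(12 + o\right) \left(l + o\right)$)
$k = 148$
$d{\left(L \right)} = \frac{1}{-16 + L}$
$t{\left(12,J{\left(2 \right)} \right)} d{\left(19 \right)} + k = \frac{-2 + 0^{2} + 12 \cdot 12 + 12 \cdot 0 + 12 \cdot 0}{-16 + 19} + 148 = \frac{-2 + 0 + 144 + 0 + 0}{3} + 148 = 142 \cdot \frac{1}{3} + 148 = \frac{142}{3} + 148 = \frac{586}{3}$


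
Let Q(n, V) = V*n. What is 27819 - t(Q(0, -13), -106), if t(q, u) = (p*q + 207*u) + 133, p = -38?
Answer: 49628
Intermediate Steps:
t(q, u) = 133 - 38*q + 207*u (t(q, u) = (-38*q + 207*u) + 133 = 133 - 38*q + 207*u)
27819 - t(Q(0, -13), -106) = 27819 - (133 - (-494)*0 + 207*(-106)) = 27819 - (133 - 38*0 - 21942) = 27819 - (133 + 0 - 21942) = 27819 - 1*(-21809) = 27819 + 21809 = 49628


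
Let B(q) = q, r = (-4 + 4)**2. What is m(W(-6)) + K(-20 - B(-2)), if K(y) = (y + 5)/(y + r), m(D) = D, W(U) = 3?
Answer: 67/18 ≈ 3.7222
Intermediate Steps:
r = 0 (r = 0**2 = 0)
K(y) = (5 + y)/y (K(y) = (y + 5)/(y + 0) = (5 + y)/y)
m(W(-6)) + K(-20 - B(-2)) = 3 + (5 + (-20 - 1*(-2)))/(-20 - 1*(-2)) = 3 + (5 + (-20 + 2))/(-20 + 2) = 3 + (5 - 18)/(-18) = 3 - 1/18*(-13) = 3 + 13/18 = 67/18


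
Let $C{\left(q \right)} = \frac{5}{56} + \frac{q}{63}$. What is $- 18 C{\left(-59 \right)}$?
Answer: $\frac{61}{4} \approx 15.25$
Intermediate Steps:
$C{\left(q \right)} = \frac{5}{56} + \frac{q}{63}$ ($C{\left(q \right)} = 5 \cdot \frac{1}{56} + q \frac{1}{63} = \frac{5}{56} + \frac{q}{63}$)
$- 18 C{\left(-59 \right)} = - 18 \left(\frac{5}{56} + \frac{1}{63} \left(-59\right)\right) = - 18 \left(\frac{5}{56} - \frac{59}{63}\right) = \left(-18\right) \left(- \frac{61}{72}\right) = \frac{61}{4}$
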